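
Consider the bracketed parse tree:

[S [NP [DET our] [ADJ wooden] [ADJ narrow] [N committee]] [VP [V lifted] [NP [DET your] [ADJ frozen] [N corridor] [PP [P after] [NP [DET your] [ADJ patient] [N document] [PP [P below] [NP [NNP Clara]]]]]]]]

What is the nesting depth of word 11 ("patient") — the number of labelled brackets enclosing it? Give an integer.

6

Counting open brackets not yet closed at "patient": [S [VP [NP [PP [NP [ADJ = 6.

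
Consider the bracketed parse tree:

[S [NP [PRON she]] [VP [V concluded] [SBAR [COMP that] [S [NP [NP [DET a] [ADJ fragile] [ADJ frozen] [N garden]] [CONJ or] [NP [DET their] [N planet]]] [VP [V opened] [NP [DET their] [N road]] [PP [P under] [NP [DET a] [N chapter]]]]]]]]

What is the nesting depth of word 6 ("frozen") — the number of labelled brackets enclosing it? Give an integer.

7

Path from the root down to the word: S → VP → SBAR → S → NP → NP → ADJ. That is 7 enclosing brackets.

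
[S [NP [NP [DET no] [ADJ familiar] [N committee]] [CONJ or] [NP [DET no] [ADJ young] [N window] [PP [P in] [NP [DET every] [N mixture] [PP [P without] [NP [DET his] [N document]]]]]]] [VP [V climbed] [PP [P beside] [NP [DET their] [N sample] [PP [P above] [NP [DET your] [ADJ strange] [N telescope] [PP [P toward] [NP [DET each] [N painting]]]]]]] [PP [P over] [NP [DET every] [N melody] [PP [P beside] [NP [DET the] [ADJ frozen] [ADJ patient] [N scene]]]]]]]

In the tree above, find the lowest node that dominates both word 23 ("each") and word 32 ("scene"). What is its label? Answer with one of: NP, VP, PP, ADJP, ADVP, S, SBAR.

VP

Word 23 lies under S → VP → PP → NP → PP → NP → PP → NP → DET; word 32 lies under S → VP → PP → NP → PP → NP → N. The lowest shared node is the VP.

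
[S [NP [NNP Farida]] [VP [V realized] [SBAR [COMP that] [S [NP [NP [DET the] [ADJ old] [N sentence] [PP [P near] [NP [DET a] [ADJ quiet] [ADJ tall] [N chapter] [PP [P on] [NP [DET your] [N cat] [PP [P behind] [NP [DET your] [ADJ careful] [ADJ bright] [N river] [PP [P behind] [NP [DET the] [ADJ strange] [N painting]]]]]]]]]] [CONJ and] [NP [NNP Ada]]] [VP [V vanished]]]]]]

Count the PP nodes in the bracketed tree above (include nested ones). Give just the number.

4

Scanning left to right, an opening `[PP` appears at word positions 7, 12, 15, 20 — 4 in total.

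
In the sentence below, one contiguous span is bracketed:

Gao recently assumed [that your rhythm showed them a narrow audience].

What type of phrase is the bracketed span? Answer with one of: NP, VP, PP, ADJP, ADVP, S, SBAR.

SBAR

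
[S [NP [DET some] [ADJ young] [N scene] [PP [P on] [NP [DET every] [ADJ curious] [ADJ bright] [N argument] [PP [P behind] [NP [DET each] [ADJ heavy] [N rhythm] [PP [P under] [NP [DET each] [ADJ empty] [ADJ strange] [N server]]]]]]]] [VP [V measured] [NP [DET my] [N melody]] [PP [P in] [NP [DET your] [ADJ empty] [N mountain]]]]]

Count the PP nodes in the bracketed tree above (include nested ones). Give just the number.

4

Scanning left to right, an opening `[PP` appears at word positions 4, 9, 13, 21 — 4 in total.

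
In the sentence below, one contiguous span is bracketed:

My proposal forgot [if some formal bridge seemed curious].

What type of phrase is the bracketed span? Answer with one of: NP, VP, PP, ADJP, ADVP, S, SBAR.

SBAR

"if" is the head of the bracketed span, so the span is a subordinate clause: SBAR.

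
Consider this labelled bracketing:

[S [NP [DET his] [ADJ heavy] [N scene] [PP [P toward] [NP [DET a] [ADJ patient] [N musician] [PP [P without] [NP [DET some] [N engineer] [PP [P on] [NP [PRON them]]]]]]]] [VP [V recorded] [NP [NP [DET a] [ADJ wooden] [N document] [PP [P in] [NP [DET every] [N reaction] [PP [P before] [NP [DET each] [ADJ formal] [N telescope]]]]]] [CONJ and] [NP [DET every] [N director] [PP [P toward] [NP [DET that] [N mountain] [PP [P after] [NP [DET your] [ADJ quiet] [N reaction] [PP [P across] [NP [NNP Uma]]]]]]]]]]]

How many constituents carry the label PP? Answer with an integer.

The PP constituents are: [PP toward a patient musician without some engineer on them]; [PP without some engineer on them]; [PP on them]; [PP in every reaction before each formal telescope]; [PP before each formal telescope]; [PP toward that mountain after your quiet reaction across Uma] …. Total: 8.

8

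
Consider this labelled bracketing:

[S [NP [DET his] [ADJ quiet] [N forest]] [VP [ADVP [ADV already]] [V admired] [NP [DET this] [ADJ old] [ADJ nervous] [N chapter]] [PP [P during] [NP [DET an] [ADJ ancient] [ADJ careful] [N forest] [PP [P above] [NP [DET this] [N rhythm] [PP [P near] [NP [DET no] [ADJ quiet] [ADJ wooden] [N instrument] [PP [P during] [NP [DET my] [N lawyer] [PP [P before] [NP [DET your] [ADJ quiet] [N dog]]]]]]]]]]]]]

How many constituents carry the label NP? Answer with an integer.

Scanning left to right, an opening `[NP` appears at word positions 1, 6, 11, 16, 19, 24, 27 — 7 in total.

7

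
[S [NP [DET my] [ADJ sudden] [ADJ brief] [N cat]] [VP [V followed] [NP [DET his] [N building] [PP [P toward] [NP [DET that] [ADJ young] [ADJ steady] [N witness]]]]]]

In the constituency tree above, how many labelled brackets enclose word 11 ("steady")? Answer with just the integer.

6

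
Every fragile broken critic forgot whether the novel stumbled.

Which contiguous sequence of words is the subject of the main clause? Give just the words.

In the main clause the verb is "forgot"; the NP preceding it, "every fragile broken critic", is the subject.

every fragile broken critic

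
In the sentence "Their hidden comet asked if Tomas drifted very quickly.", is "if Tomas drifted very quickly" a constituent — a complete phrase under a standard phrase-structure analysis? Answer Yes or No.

The sequence corresponds to a single SBAR node — the subordinate clause "if Tomas drifted very quickly".

Yes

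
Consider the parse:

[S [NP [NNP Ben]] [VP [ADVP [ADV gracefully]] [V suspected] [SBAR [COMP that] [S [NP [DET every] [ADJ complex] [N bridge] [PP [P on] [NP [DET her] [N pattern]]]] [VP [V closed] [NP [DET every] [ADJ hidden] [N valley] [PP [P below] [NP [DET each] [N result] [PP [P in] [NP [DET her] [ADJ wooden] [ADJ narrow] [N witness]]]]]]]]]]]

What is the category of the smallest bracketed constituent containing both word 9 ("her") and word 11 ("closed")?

S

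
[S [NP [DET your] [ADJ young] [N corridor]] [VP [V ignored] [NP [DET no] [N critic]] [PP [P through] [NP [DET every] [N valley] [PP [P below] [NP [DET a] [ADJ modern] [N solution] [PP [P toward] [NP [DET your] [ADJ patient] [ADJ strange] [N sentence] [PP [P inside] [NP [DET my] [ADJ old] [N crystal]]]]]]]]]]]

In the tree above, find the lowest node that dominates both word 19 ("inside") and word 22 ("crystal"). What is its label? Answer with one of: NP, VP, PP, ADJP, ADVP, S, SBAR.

The smallest bracket enclosing both words is [PP inside my old crystal], so the label is PP.

PP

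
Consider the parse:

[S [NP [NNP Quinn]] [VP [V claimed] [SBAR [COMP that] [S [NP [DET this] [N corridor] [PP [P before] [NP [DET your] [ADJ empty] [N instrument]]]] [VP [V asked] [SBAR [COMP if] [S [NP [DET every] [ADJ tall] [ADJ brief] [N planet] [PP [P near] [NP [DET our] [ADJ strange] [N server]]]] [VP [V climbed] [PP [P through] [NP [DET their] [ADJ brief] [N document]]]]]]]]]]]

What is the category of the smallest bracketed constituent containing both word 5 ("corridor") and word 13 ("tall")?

The smallest bracket enclosing both words is [S this corridor before your empty instrument asked if every tall brief planet near our strange server climbed through their brief document], so the label is S.

S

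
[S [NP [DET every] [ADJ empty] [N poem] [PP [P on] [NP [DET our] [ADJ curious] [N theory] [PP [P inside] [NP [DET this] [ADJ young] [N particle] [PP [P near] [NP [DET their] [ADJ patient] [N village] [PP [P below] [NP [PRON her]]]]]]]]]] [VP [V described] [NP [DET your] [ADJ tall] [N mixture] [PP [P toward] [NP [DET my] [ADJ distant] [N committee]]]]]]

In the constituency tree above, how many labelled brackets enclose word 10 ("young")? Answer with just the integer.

7

Counting open brackets not yet closed at "young": [S [NP [PP [NP [PP [NP [ADJ = 7.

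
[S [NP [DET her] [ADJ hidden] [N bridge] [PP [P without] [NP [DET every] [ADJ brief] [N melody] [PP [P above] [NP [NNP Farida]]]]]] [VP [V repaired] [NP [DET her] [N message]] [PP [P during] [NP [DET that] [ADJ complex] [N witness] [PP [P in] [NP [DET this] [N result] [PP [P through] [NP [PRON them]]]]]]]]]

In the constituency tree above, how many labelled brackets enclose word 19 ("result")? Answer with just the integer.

7

Counting open brackets not yet closed at "result": [S [VP [PP [NP [PP [NP [N = 7.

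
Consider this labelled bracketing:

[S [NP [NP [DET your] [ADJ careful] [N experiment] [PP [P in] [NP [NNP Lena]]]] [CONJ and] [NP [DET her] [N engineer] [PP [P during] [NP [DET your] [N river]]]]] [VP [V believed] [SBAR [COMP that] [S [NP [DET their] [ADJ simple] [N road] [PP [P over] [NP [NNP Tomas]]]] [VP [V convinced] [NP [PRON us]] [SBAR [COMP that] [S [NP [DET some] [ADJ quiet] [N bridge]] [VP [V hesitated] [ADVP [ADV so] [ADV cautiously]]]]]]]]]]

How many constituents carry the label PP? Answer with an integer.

Scanning left to right, an opening `[PP` appears at word positions 4, 9, 17 — 3 in total.

3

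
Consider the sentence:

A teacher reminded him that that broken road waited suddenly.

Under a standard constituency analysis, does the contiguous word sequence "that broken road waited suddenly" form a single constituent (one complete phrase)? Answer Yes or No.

These words form the whole clause headed by "waited", so yes — one constituent.

Yes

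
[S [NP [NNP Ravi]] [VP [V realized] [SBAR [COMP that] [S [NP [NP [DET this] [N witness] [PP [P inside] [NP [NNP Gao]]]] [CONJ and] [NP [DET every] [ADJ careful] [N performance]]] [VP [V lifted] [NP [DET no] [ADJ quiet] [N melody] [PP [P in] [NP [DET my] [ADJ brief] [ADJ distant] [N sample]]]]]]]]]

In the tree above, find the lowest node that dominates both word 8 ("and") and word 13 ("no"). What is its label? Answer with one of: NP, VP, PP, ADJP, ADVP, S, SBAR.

The smallest bracket enclosing both words is [S this witness inside Gao and every careful performance lifted no quiet melody in my brief distant sample], so the label is S.

S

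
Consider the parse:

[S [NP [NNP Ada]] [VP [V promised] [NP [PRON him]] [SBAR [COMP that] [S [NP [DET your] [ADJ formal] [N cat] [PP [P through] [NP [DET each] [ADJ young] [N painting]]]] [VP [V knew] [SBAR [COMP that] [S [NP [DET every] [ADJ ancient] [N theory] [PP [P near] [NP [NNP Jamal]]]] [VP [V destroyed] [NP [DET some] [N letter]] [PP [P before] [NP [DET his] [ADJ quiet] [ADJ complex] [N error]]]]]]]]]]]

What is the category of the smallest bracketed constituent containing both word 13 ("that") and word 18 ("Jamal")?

SBAR

The smallest bracket enclosing both words is [SBAR that every ancient theory near Jamal destroyed some letter before his quiet complex error], so the label is SBAR.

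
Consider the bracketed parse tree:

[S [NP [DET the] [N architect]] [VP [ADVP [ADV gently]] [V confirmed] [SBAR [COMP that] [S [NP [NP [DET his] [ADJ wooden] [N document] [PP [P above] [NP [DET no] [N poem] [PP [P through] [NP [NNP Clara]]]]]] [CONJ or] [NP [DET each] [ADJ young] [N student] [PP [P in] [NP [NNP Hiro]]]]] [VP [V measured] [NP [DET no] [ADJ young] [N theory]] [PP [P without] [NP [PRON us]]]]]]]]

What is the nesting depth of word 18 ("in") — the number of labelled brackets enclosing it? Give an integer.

8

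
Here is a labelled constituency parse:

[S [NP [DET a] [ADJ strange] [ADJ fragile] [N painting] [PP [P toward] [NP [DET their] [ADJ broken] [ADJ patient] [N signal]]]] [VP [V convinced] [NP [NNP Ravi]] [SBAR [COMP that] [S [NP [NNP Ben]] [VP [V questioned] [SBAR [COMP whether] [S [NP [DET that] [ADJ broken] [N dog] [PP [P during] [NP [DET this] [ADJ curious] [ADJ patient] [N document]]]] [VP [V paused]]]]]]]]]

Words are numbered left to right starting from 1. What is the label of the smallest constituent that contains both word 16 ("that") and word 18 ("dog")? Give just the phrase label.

NP

The smallest bracket enclosing both words is [NP that broken dog during this curious patient document], so the label is NP.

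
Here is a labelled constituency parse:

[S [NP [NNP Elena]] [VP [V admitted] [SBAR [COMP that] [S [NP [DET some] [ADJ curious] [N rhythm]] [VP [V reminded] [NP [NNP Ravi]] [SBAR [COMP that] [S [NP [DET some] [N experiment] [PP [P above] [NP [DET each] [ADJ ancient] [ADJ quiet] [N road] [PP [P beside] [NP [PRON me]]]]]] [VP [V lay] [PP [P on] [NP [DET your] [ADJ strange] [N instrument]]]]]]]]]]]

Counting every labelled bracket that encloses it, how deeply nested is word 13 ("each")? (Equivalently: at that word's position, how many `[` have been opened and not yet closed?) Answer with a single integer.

11

Counting open brackets not yet closed at "each": [S [VP [SBAR [S [VP [SBAR [S [NP [PP [NP [DET = 11.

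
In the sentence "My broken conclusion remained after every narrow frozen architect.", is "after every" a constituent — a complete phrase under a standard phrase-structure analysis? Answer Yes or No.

The smallest constituent containing the whole sequence is the prepositional phrase [PP after every narrow frozen architect], but the sequence is only part of it — it straddles the boundary between preposition "after" and noun phrase "every narrow frozen architect".

No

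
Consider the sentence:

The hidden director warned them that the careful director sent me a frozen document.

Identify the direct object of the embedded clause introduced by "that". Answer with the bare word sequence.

a frozen document

Within the embedded clause introduced by "that", the direct object of "sent" is "a frozen document".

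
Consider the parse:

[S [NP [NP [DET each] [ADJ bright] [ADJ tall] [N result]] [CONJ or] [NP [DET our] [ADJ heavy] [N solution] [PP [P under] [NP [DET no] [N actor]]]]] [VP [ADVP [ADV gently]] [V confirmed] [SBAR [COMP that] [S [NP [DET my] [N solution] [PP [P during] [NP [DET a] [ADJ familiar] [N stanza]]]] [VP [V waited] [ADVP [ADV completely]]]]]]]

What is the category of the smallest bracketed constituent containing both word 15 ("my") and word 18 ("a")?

NP

Word 15 lies under S → VP → SBAR → S → NP → DET; word 18 lies under S → VP → SBAR → S → NP → PP → NP → DET. The lowest shared node is the NP.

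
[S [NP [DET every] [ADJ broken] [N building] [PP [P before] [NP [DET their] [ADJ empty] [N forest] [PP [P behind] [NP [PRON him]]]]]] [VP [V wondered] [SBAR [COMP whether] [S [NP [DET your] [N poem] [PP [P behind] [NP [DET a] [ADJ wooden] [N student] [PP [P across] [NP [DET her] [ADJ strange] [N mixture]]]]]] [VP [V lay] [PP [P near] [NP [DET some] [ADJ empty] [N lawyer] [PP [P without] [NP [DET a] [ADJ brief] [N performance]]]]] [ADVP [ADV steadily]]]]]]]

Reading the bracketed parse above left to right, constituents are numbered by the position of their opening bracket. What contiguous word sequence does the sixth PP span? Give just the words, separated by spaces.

without a brief performance

In left-to-right order the PP constituents are "before their empty forest behind him"; "behind him"; "behind a wooden student across her strange mixture"; "across her strange mixture"; "near some empty lawyer without a brief performance"; "without a brief performance". Number 6 is "without a brief performance".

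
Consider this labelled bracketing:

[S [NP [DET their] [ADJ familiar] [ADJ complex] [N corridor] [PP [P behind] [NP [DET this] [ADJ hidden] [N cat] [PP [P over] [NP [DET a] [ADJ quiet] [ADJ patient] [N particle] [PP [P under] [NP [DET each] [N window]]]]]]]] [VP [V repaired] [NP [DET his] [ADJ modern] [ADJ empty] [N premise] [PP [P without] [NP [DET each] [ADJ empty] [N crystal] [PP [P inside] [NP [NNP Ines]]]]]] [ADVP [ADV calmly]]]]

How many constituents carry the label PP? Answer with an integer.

5

Scanning left to right, an opening `[PP` appears at word positions 5, 9, 14, 22, 26 — 5 in total.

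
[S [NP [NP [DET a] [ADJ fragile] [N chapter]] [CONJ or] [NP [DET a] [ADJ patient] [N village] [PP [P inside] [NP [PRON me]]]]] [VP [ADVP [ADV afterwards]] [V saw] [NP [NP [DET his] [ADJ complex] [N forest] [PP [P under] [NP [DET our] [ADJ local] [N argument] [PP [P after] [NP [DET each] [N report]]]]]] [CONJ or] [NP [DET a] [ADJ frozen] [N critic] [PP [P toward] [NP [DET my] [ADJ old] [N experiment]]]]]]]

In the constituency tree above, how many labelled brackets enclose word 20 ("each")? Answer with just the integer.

9

The word sits inside DET, which is inside NP, inside PP, inside NP, inside PP, inside NP, inside NP, inside VP, inside S — 9 brackets in all.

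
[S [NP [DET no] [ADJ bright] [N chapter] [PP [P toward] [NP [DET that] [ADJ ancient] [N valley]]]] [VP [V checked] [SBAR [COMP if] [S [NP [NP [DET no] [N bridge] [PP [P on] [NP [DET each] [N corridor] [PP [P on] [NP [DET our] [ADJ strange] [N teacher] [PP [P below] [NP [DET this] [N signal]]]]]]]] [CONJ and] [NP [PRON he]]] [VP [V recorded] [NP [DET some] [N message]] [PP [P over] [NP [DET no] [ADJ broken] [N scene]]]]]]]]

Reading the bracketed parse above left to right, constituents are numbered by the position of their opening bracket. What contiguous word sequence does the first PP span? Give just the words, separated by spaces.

toward that ancient valley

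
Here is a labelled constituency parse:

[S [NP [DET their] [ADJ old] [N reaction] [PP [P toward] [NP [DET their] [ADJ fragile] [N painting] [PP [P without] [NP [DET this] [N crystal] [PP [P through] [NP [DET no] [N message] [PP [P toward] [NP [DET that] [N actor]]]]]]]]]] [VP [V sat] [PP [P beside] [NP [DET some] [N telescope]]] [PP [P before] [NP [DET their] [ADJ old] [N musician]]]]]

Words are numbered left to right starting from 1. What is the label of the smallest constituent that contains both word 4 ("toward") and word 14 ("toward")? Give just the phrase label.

The smallest bracket enclosing both words is [PP toward their fragile painting without this crystal through no message toward that actor], so the label is PP.

PP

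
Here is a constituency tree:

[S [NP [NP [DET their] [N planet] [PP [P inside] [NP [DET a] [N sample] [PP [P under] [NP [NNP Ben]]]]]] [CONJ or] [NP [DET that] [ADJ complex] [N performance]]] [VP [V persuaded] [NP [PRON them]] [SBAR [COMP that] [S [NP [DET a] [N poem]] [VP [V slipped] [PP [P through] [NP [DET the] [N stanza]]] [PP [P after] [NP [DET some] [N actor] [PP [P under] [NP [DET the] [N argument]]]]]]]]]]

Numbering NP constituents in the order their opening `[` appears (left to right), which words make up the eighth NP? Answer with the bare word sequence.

the stanza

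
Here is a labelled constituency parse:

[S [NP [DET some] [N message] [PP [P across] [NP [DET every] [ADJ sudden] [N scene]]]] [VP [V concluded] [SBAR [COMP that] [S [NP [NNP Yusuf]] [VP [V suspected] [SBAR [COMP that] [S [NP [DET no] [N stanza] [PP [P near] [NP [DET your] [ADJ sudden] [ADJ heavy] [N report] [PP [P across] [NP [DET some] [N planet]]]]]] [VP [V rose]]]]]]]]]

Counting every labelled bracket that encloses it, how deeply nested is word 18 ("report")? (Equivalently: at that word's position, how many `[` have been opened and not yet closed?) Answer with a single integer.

11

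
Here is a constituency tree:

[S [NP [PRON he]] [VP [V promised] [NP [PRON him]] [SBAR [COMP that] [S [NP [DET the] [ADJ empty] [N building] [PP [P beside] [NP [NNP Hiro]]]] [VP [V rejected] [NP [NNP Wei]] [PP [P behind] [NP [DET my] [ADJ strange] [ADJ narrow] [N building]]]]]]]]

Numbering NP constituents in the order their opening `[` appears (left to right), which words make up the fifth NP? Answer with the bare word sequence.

Wei

In left-to-right order the NP constituents are "he"; "him"; "the empty building beside Hiro"; "Hiro"; "Wei"; "my strange narrow building". Number 5 is "Wei".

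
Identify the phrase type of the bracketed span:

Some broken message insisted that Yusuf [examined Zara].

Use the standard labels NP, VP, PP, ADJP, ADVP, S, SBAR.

VP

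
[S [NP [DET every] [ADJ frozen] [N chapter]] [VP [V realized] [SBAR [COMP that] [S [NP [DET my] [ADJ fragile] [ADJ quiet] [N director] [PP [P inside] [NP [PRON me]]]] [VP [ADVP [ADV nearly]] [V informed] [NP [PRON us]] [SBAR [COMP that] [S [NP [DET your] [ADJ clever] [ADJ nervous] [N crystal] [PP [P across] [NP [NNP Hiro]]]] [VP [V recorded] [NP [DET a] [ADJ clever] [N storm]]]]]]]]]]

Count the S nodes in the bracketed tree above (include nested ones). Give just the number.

3

Scanning left to right, an opening `[S` appears at word positions 1, 6, 16 — 3 in total.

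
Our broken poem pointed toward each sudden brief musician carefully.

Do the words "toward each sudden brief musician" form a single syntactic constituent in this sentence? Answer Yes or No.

These words form the whole prepositional phrase headed by "toward", so yes — one constituent.

Yes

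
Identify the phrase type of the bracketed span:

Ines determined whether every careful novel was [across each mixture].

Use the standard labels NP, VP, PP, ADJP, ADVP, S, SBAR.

PP

The bracketed span "across each mixture" is headed by "across", making it a prepositional phrase (PP).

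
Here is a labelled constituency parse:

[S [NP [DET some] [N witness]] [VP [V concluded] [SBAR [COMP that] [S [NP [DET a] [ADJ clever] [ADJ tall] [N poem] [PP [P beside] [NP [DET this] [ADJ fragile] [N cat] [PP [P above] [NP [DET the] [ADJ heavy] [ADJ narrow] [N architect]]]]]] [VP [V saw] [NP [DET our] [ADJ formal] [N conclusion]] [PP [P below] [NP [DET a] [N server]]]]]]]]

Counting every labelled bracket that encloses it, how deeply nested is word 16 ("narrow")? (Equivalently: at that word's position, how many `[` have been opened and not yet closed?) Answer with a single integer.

10

Counting open brackets not yet closed at "narrow": [S [VP [SBAR [S [NP [PP [NP [PP [NP [ADJ = 10.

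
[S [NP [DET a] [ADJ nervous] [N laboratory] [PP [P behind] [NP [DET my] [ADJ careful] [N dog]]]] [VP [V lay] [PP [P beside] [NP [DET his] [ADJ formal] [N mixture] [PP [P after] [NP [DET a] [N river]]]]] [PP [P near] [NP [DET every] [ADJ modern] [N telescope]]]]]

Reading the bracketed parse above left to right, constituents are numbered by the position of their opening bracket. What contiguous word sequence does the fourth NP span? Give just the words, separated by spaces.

In left-to-right order the NP constituents are "a nervous laboratory behind my careful dog"; "my careful dog"; "his formal mixture after a river"; "a river"; "every modern telescope". Number 4 is "a river".

a river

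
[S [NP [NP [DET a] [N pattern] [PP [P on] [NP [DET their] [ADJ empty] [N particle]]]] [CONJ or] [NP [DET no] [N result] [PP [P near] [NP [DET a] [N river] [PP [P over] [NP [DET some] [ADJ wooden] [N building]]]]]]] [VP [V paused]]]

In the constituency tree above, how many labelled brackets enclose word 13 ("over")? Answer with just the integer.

Counting open brackets not yet closed at "over": [S [NP [NP [PP [NP [PP [P = 7.

7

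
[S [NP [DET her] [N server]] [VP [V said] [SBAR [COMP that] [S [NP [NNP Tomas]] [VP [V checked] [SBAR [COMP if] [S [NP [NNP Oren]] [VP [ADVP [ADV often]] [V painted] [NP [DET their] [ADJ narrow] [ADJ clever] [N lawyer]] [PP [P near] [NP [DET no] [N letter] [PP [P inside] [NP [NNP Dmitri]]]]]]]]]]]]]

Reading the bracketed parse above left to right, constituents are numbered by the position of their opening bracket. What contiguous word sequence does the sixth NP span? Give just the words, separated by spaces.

The NP opening brackets appear, in order, over: "her server"; "Tomas"; "Oren"; "their narrow clever lawyer"; "no letter inside Dmitri"; "Dmitri". The sixth one spans "Dmitri".

Dmitri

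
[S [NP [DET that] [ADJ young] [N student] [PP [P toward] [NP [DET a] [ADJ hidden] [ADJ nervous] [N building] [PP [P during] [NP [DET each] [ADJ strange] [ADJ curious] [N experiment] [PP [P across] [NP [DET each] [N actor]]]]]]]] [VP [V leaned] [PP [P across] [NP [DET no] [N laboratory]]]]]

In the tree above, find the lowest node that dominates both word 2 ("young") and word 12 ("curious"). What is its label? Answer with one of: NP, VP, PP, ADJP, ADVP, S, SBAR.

Both words fall inside [NP that young student toward a hidden nervous building during each strange curious experiment across each actor] (words 1–16), and no smaller constituent contains them both. Label: NP.

NP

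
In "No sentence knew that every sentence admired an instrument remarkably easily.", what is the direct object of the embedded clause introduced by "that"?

an instrument

Within the embedded clause introduced by "that", the direct object of "admired" is "an instrument".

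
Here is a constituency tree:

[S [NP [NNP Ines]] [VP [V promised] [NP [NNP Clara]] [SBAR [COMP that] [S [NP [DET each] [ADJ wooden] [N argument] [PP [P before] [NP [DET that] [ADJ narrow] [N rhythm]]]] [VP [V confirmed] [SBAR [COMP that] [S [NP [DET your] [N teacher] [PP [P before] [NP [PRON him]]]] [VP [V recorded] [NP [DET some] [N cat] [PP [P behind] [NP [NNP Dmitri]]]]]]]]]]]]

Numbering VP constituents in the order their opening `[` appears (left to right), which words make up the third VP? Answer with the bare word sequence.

In left-to-right order the VP constituents are "promised Clara that each wooden argument before that narrow rhythm confirmed that your teacher before him recorded some cat behind Dmitri"; "confirmed that your teacher before him recorded some cat behind Dmitri"; "recorded some cat behind Dmitri". Number 3 is "recorded some cat behind Dmitri".

recorded some cat behind Dmitri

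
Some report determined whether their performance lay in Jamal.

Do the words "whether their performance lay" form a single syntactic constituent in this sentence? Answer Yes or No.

No

The smallest constituent containing the whole sequence is the subordinate clause [SBAR whether their performance lay in Jamal], but the sequence is only part of it — it straddles the boundary between complementizer "whether" and clause "their performance lay in Jamal".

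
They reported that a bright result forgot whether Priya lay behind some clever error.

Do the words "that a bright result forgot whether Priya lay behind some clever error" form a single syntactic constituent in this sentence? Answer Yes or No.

Yes

The sequence corresponds to a single SBAR node — the subordinate clause "that a bright result forgot whether Priya lay behind some clever error".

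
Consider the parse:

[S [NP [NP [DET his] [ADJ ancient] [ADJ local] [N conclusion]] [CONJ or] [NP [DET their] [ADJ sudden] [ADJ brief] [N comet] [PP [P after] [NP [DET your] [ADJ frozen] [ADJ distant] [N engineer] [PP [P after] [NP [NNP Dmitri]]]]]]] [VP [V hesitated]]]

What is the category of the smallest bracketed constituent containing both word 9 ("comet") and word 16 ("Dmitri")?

Both words fall inside [NP their sudden brief comet after your frozen distant engineer after Dmitri] (words 6–16), and no smaller constituent contains them both. Label: NP.

NP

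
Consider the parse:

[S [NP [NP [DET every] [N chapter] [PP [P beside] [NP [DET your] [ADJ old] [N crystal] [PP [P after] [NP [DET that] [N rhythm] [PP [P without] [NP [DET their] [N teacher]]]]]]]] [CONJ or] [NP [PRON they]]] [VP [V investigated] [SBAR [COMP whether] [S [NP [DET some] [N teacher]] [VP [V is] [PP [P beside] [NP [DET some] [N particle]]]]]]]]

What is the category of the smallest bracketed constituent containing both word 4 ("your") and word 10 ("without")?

NP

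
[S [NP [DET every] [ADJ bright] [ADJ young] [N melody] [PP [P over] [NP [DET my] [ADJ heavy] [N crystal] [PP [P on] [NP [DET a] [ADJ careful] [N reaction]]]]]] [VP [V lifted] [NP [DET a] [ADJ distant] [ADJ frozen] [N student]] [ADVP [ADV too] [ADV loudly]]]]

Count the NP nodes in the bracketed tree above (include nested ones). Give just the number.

The NP constituents are: [NP every bright young melody over my heavy crystal on a careful reaction]; [NP my heavy crystal on a careful reaction]; [NP a careful reaction]; [NP a distant frozen student]. Total: 4.

4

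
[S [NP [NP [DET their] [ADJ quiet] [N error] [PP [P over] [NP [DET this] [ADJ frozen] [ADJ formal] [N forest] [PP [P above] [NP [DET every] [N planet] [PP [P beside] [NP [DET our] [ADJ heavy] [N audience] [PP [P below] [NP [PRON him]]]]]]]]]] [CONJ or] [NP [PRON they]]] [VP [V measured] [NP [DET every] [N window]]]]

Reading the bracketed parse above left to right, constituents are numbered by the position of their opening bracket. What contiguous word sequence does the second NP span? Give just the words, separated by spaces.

Opening `[NP` markers occur at word positions 1, 1, 5, 10, 13, 17, 19, 21; the second of these opens the constituent [NP their quiet error over this frozen formal forest above every planet beside our heavy audience below him].

their quiet error over this frozen formal forest above every planet beside our heavy audience below him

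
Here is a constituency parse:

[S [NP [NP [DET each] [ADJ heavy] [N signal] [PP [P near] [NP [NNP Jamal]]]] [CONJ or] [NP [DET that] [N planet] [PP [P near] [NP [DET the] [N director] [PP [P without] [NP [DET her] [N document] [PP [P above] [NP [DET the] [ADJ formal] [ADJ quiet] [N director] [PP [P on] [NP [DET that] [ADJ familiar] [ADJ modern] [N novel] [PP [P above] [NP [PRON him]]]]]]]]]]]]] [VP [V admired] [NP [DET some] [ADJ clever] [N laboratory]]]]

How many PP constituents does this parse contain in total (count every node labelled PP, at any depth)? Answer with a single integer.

Scanning left to right, an opening `[PP` appears at word positions 4, 9, 12, 15, 20, 25 — 6 in total.

6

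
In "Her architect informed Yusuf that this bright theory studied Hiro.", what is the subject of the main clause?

her architect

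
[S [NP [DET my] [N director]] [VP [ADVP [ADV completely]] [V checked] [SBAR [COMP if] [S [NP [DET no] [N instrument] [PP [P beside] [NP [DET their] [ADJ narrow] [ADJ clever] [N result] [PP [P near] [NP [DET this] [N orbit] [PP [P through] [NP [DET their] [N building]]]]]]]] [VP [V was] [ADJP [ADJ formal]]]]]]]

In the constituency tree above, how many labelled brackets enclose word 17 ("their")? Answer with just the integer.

12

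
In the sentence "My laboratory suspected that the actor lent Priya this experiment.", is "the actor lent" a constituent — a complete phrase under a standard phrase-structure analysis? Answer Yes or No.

No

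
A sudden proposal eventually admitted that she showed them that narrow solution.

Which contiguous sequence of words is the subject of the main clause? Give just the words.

The subject of the main clause is the NP immediately before the verb "admitted": "a sudden proposal".

a sudden proposal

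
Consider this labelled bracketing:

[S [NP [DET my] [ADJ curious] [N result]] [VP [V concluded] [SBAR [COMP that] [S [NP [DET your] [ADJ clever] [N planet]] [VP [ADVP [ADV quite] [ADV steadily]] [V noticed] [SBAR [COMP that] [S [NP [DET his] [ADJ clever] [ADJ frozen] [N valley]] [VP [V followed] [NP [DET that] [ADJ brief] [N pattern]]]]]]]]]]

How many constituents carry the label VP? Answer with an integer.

3

Listing each VP by its span: [VP concluded that your clever planet quite steadily noticed that his clever frozen valley followed that brief pattern]; [VP quite steadily noticed that his clever frozen valley followed that brief pattern]; [VP followed that brief pattern] — that makes 3.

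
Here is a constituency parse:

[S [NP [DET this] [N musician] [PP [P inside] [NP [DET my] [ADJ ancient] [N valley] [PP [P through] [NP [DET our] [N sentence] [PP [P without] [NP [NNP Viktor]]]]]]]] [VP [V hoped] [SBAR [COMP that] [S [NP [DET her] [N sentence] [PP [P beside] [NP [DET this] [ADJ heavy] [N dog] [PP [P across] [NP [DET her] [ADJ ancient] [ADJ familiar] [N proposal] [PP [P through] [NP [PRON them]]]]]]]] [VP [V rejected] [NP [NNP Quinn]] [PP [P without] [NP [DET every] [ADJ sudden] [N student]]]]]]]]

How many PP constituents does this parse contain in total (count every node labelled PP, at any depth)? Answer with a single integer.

7

Listing each PP by its span: [PP inside my ancient valley through our sentence without Viktor]; [PP through our sentence without Viktor]; [PP without Viktor]; [PP beside this heavy dog across her ancient familiar proposal through them]; [PP across her ancient familiar proposal through them]; [PP through them] … — that makes 7.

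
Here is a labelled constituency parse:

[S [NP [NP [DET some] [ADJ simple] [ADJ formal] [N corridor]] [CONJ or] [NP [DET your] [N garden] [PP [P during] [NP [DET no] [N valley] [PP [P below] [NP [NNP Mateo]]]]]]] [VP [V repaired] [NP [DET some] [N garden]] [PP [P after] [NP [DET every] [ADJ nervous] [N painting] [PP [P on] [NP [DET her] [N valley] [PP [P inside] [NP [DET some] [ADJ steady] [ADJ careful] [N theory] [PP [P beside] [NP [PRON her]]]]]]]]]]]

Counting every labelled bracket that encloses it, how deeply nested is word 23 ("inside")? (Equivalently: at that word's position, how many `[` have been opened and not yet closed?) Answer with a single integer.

8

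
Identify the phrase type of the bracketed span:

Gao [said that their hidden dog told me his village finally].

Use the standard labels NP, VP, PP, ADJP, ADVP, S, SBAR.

VP

The bracketed span "said that their hidden dog told me his village finally" is headed by "said", making it a verb phrase (VP).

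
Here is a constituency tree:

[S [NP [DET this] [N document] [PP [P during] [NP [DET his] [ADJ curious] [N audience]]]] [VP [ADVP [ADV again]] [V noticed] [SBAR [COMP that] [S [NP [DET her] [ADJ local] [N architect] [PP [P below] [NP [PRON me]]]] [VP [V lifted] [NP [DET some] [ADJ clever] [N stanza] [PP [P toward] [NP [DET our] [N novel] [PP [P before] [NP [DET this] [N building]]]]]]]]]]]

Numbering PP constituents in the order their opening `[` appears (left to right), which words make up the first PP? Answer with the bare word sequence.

during his curious audience

The PP opening brackets appear, in order, over: "during his curious audience"; "below me"; "toward our novel before this building"; "before this building". The first one spans "during his curious audience".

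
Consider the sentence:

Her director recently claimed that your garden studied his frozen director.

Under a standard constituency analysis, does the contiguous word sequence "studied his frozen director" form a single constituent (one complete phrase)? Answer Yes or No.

Yes

These words form the whole verb phrase headed by "studied", so yes — one constituent.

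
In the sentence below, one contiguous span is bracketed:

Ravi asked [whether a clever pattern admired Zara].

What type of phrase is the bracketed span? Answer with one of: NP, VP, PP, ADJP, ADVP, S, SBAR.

SBAR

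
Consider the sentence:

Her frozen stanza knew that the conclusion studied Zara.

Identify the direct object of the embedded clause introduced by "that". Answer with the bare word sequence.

Zara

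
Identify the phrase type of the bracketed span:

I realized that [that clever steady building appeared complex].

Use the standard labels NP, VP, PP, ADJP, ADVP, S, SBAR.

The span is built around the head "appeared" — a clause (S).

S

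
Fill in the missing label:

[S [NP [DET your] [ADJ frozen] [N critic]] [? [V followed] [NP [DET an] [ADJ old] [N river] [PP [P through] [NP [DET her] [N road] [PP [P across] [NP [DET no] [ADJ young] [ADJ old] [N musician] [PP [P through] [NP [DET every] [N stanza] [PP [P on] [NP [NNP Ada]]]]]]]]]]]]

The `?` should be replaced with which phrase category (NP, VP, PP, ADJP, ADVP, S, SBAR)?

VP

Looking at what the `?` directly dominates — V 'followed', NP — this is a verb phrase (VP).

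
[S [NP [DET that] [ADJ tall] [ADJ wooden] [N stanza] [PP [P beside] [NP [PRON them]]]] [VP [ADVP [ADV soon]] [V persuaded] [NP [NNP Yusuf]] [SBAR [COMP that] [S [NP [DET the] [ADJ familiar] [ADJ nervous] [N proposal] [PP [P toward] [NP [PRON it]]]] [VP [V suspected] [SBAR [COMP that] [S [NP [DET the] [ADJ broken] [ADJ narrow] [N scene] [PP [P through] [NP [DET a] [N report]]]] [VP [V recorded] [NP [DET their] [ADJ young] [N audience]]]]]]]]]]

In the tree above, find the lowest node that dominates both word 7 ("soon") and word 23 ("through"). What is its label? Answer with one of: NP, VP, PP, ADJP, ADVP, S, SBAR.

The smallest bracket enclosing both words is [VP soon persuaded Yusuf that the familiar nervous proposal toward it suspected that the broken narrow scene through a report recorded their young audience], so the label is VP.

VP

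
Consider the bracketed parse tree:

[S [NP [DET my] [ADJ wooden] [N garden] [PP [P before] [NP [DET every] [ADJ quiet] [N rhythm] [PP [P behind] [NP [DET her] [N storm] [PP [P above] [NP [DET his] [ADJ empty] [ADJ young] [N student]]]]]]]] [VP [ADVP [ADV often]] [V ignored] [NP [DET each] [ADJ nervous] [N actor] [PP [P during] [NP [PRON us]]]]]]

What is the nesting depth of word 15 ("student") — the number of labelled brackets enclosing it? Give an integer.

9

Counting open brackets not yet closed at "student": [S [NP [PP [NP [PP [NP [PP [NP [N = 9.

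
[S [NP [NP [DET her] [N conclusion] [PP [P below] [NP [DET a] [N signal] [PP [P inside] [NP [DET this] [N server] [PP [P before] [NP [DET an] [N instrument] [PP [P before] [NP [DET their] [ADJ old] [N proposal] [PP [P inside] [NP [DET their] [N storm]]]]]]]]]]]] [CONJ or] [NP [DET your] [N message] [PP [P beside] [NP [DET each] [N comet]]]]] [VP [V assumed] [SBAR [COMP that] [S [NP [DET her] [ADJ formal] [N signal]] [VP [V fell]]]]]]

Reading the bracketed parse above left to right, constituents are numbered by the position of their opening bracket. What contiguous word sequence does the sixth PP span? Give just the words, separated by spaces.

beside each comet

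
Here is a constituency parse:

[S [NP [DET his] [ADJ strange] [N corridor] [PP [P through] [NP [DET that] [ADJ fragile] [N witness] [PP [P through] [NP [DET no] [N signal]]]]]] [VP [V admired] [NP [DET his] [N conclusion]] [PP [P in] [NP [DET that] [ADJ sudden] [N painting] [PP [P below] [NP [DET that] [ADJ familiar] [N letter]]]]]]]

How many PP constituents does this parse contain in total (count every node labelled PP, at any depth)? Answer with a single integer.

4

Scanning left to right, an opening `[PP` appears at word positions 4, 8, 14, 18 — 4 in total.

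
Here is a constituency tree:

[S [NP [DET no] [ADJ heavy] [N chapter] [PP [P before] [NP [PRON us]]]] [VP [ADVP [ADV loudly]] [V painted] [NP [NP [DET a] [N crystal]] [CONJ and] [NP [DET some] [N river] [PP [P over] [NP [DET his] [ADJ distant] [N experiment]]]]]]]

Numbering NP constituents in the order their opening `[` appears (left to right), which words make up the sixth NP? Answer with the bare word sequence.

In left-to-right order the NP constituents are "no heavy chapter before us"; "us"; "a crystal and some river over his distant experiment"; "a crystal"; "some river over his distant experiment"; "his distant experiment". Number 6 is "his distant experiment".

his distant experiment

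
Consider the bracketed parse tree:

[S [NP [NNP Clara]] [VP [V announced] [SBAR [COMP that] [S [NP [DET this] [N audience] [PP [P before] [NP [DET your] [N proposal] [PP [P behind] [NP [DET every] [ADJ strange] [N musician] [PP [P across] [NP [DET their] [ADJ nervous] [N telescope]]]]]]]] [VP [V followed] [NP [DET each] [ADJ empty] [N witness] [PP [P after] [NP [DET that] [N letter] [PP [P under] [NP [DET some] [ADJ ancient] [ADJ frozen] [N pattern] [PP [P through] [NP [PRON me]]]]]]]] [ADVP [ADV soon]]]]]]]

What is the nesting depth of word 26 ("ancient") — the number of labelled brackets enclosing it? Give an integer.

11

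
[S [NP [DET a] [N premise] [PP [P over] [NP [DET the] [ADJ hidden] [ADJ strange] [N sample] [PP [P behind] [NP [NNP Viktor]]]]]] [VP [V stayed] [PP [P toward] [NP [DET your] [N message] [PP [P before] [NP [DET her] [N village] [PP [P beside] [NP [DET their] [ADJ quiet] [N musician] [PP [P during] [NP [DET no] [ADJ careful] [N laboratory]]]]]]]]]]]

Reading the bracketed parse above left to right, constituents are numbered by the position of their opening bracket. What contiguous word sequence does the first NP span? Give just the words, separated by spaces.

a premise over the hidden strange sample behind Viktor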